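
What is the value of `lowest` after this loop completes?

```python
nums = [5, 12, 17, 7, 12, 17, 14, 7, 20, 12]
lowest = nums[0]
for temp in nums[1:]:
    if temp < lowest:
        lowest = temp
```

Let's trace through this code step by step.

Initialize: nums = [5, 12, 17, 7, 12, 17, 14, 7, 20, 12]
Initialize: lowest = 5
Entering loop: for temp in nums[1:]:
After iteration 1: temp = 12, lowest = 5
After iteration 2: temp = 17, lowest = 5
After iteration 3: temp = 7, lowest = 5
After iteration 4: temp = 12, lowest = 5
After iteration 5: temp = 17, lowest = 5
After iteration 6: temp = 14, lowest = 5
After iteration 7: temp = 7, lowest = 5
After iteration 8: temp = 20, lowest = 5
After iteration 9: temp = 12, lowest = 5
Loop ends.

Final answer: 5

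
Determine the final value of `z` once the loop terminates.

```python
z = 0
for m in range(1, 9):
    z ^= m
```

Let's trace through this code step by step.

Initialize: z = 0
Entering loop: for m in range(1, 9):
After iteration 1: m = 1, z = 1
After iteration 2: m = 2, z = 3
After iteration 3: m = 3, z = 0
After iteration 4: m = 4, z = 4
After iteration 5: m = 5, z = 1
After iteration 6: m = 6, z = 7
After iteration 7: m = 7, z = 0
After iteration 8: m = 8, z = 8
Loop ends.

Final answer: 8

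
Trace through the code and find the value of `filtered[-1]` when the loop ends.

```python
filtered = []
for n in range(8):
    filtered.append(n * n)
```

Let's trace through this code step by step.

Initialize: filtered = []
Entering loop: for n in range(8):
After iteration 1: n = 0, filtered = [0]
After iteration 2: n = 1, filtered = [0, 1]
After iteration 3: n = 2, filtered = [0, 1, 4]
After iteration 4: n = 3, filtered = [0, 1, 4, 9]
After iteration 5: n = 4, filtered = [0, 1, 4, 9, 16]
After iteration 6: n = 5, filtered = [0, 1, 4, 9, 16, 25]
After iteration 7: n = 6, filtered = [0, 1, 4, 9, 16, 25, 36]
After iteration 8: n = 7, filtered = [0, 1, 4, 9, 16, 25, 36, 49]
Loop ends.
filtered[-1] = 49

Final answer: 49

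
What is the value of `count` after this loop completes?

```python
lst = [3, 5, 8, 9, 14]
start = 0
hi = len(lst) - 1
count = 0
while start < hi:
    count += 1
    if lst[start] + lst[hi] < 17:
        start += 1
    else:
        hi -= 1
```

Let's trace through this code step by step.

Initialize: lst = [3, 5, 8, 9, 14]
Initialize: start = 0
Initialize: hi = 4
Initialize: count = 0
Entering loop: while start < hi:
After iteration 1: start = 0, hi = 3, count = 1
After iteration 2: start = 1, hi = 3, count = 2
After iteration 3: start = 2, hi = 3, count = 3
After iteration 4: start = 2, hi = 2, count = 4
Loop ends.

Final answer: 4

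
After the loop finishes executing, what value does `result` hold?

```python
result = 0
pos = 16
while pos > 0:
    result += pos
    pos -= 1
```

Let's trace through this code step by step.

Initialize: result = 0
Initialize: pos = 16
Entering loop: while pos > 0:
After iteration 1: result = 16, pos = 15
After iteration 2: result = 31, pos = 14
After iteration 3: result = 45, pos = 13
After iteration 4: result = 58, pos = 12
After iteration 5: result = 70, pos = 11
After iteration 6: result = 81, pos = 10
After iteration 7: result = 91, pos = 9
After iteration 8: result = 100, pos = 8
After iteration 9: result = 108, pos = 7
After iteration 10: result = 115, pos = 6
After iteration 11: result = 121, pos = 5
After iteration 12: result = 126, pos = 4
After iteration 13: result = 130, pos = 3
After iteration 14: result = 133, pos = 2
After iteration 15: result = 135, pos = 1
After iteration 16: result = 136, pos = 0
Loop ends.

Final answer: 136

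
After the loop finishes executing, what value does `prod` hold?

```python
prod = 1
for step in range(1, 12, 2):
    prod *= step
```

Let's trace through this code step by step.

Initialize: prod = 1
Entering loop: for step in range(1, 12, 2):
After iteration 1: step = 1, prod = 1
After iteration 2: step = 3, prod = 3
After iteration 3: step = 5, prod = 15
After iteration 4: step = 7, prod = 105
After iteration 5: step = 9, prod = 945
After iteration 6: step = 11, prod = 10395
Loop ends.

Final answer: 10395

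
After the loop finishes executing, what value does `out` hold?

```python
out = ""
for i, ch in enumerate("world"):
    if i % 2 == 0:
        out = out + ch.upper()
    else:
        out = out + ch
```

Let's trace through this code step by step.

Initialize: out = ''
Entering loop: for i, ch in enumerate("world"):
After iteration 1: i = 0, ch = 'w', out = 'W'
After iteration 2: i = 1, ch = 'o', out = 'Wo'
After iteration 3: i = 2, ch = 'r', out = 'WoR'
After iteration 4: i = 3, ch = 'l', out = 'WoRl'
After iteration 5: i = 4, ch = 'd', out = 'WoRlD'
Loop ends.

Final answer: 'WoRlD'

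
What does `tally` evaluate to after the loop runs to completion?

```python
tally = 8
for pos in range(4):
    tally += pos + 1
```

Let's trace through this code step by step.

Initialize: tally = 8
Entering loop: for pos in range(4):
After iteration 1: pos = 0, tally = 9
After iteration 2: pos = 1, tally = 11
After iteration 3: pos = 2, tally = 14
After iteration 4: pos = 3, tally = 18
Loop ends.

Final answer: 18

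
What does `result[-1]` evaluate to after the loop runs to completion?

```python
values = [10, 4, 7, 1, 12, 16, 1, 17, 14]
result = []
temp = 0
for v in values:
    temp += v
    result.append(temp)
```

Let's trace through this code step by step.

Initialize: values = [10, 4, 7, 1, 12, 16, 1, 17, 14]
Initialize: result = []
Initialize: temp = 0
Entering loop: for v in values:
After iteration 1: v = 10, result = [10], temp = 10
After iteration 2: v = 4, result = [10, 14], temp = 14
After iteration 3: v = 7, result = [10, 14, 21], temp = 21
After iteration 4: v = 1, result = [10, 14, 21, 22], temp = 22
After iteration 5: v = 12, result = [10, 14, 21, 22, 34], temp = 34
After iteration 6: v = 16, result = [10, 14, 21, 22, 34, 50], temp = 50
After iteration 7: v = 1, result = [10, 14, 21, 22, 34, 50, 51], temp = 51
After iteration 8: v = 17, result = [10, 14, 21, 22, 34, 50, 51, 68], temp = 68
After iteration 9: v = 14, result = [10, 14, 21, 22, 34, 50, 51, 68, 82], temp = 82
Loop ends.
result[-1] = 82

Final answer: 82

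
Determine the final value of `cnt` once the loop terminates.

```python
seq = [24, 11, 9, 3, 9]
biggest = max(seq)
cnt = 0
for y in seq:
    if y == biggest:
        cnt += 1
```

Let's trace through this code step by step.

Initialize: seq = [24, 11, 9, 3, 9]
Initialize: biggest = 24
Initialize: cnt = 0
Entering loop: for y in seq:
After iteration 1: y = 24, cnt = 1
After iteration 2: y = 11, cnt = 1
After iteration 3: y = 9, cnt = 1
After iteration 4: y = 3, cnt = 1
After iteration 5: y = 9, cnt = 1
Loop ends.

Final answer: 1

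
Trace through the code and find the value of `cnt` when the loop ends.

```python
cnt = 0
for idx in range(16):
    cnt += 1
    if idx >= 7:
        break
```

Let's trace through this code step by step.

Initialize: cnt = 0
Entering loop: for idx in range(16):
After iteration 1: idx = 0, cnt = 1
After iteration 2: idx = 1, cnt = 2
After iteration 3: idx = 2, cnt = 3
After iteration 4: idx = 3, cnt = 4
After iteration 5: idx = 4, cnt = 5
After iteration 6: idx = 5, cnt = 6
After iteration 7: idx = 6, cnt = 7
After iteration 8: idx = 7, cnt = 8
Loop ends.

Final answer: 8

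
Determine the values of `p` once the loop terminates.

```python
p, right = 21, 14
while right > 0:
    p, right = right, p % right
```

Let's trace through this code step by step.

Initialize: p = 21
Initialize: right = 14
Entering loop: while right > 0:
After iteration 1: p = 14, right = 7
After iteration 2: p = 7, right = 0
Loop ends.

Final answer: 7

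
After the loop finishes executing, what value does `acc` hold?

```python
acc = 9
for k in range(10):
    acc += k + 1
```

Let's trace through this code step by step.

Initialize: acc = 9
Entering loop: for k in range(10):
After iteration 1: k = 0, acc = 10
After iteration 2: k = 1, acc = 12
After iteration 3: k = 2, acc = 15
After iteration 4: k = 3, acc = 19
After iteration 5: k = 4, acc = 24
After iteration 6: k = 5, acc = 30
After iteration 7: k = 6, acc = 37
After iteration 8: k = 7, acc = 45
After iteration 9: k = 8, acc = 54
After iteration 10: k = 9, acc = 64
Loop ends.

Final answer: 64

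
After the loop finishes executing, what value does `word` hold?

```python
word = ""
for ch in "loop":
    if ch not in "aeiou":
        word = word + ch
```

Let's trace through this code step by step.

Initialize: word = ''
Entering loop: for ch in "loop":
After iteration 1: ch = 'l', word = 'l'
After iteration 2: ch = 'o', word = 'l'
After iteration 3: ch = 'o', word = 'l'
After iteration 4: ch = 'p', word = 'lp'
Loop ends.

Final answer: 'lp'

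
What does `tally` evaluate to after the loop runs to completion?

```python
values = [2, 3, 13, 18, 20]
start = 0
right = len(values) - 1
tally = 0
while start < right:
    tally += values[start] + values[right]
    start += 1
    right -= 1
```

Let's trace through this code step by step.

Initialize: values = [2, 3, 13, 18, 20]
Initialize: start = 0
Initialize: right = 4
Initialize: tally = 0
Entering loop: while start < right:
After iteration 1: start = 1, right = 3, tally = 22
After iteration 2: start = 2, right = 2, tally = 43
Loop ends.

Final answer: 43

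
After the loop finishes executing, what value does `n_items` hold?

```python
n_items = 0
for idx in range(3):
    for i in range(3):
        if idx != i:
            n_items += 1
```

Let's trace through this code step by step.

Initialize: n_items = 0
Entering loop: for idx in range(3):
After iteration 1: idx = 0, n_items = 2
After iteration 2: idx = 1, n_items = 4
After iteration 3: idx = 2, n_items = 6
Loop ends.

Final answer: 6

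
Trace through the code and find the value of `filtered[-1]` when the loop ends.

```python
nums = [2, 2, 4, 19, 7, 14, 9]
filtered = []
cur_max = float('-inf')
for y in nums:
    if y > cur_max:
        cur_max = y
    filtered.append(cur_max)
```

Let's trace through this code step by step.

Initialize: nums = [2, 2, 4, 19, 7, 14, 9]
Initialize: filtered = []
Initialize: cur_max = -inf
Entering loop: for y in nums:
After iteration 1: y = 2, filtered = [2], cur_max = 2
After iteration 2: y = 2, filtered = [2, 2], cur_max = 2
After iteration 3: y = 4, filtered = [2, 2, 4], cur_max = 4
After iteration 4: y = 19, filtered = [2, 2, 4, 19], cur_max = 19
After iteration 5: y = 7, filtered = [2, 2, 4, 19, 19], cur_max = 19
After iteration 6: y = 14, filtered = [2, 2, 4, 19, 19, 19], cur_max = 19
After iteration 7: y = 9, filtered = [2, 2, 4, 19, 19, 19, 19], cur_max = 19
Loop ends.
filtered[-1] = 19

Final answer: 19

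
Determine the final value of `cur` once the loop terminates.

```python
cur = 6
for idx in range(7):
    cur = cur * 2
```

Let's trace through this code step by step.

Initialize: cur = 6
Entering loop: for idx in range(7):
After iteration 1: idx = 0, cur = 12
After iteration 2: idx = 1, cur = 24
After iteration 3: idx = 2, cur = 48
After iteration 4: idx = 3, cur = 96
After iteration 5: idx = 4, cur = 192
After iteration 6: idx = 5, cur = 384
After iteration 7: idx = 6, cur = 768
Loop ends.

Final answer: 768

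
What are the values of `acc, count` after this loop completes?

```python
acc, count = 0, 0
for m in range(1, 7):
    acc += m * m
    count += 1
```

Let's trace through this code step by step.

Initialize: acc = 0
Initialize: count = 0
Entering loop: for m in range(1, 7):
After iteration 1: m = 1, acc = 1, count = 1
After iteration 2: m = 2, acc = 5, count = 2
After iteration 3: m = 3, acc = 14, count = 3
After iteration 4: m = 4, acc = 30, count = 4
After iteration 5: m = 5, acc = 55, count = 5
After iteration 6: m = 6, acc = 91, count = 6
Loop ends.

Final answer: 91, 6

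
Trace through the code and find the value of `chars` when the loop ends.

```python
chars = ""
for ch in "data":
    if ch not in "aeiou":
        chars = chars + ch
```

Let's trace through this code step by step.

Initialize: chars = ''
Entering loop: for ch in "data":
After iteration 1: ch = 'd', chars = 'd'
After iteration 2: ch = 'a', chars = 'd'
After iteration 3: ch = 't', chars = 'dt'
After iteration 4: ch = 'a', chars = 'dt'
Loop ends.

Final answer: 'dt'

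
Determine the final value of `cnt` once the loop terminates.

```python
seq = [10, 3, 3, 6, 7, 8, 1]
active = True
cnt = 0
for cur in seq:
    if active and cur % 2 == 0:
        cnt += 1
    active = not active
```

Let's trace through this code step by step.

Initialize: seq = [10, 3, 3, 6, 7, 8, 1]
Initialize: active = True
Initialize: cnt = 0
Entering loop: for cur in seq:
After iteration 1: cur = 10, active = False, cnt = 1
After iteration 2: cur = 3, active = True, cnt = 1
After iteration 3: cur = 3, active = False, cnt = 1
After iteration 4: cur = 6, active = True, cnt = 1
After iteration 5: cur = 7, active = False, cnt = 1
After iteration 6: cur = 8, active = True, cnt = 1
After iteration 7: cur = 1, active = False, cnt = 1
Loop ends.

Final answer: 1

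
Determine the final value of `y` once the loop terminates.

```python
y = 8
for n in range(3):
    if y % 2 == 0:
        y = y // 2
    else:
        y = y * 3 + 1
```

Let's trace through this code step by step.

Initialize: y = 8
Entering loop: for n in range(3):
After iteration 1: n = 0, y = 4
After iteration 2: n = 1, y = 2
After iteration 3: n = 2, y = 1
Loop ends.

Final answer: 1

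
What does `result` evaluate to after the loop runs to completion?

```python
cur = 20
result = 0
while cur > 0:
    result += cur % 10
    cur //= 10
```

Let's trace through this code step by step.

Initialize: cur = 20
Initialize: result = 0
Entering loop: while cur > 0:
After iteration 1: cur = 2, result = 0
After iteration 2: cur = 0, result = 2
Loop ends.

Final answer: 2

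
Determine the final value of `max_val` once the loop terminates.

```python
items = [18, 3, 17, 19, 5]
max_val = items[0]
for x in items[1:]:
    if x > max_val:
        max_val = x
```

Let's trace through this code step by step.

Initialize: items = [18, 3, 17, 19, 5]
Initialize: max_val = 18
Entering loop: for x in items[1:]:
After iteration 1: x = 3, max_val = 18
After iteration 2: x = 17, max_val = 18
After iteration 3: x = 19, max_val = 19
After iteration 4: x = 5, max_val = 19
Loop ends.

Final answer: 19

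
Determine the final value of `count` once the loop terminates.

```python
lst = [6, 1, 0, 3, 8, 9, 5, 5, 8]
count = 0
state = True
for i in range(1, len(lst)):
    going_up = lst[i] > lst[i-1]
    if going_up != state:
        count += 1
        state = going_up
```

Let's trace through this code step by step.

Initialize: lst = [6, 1, 0, 3, 8, 9, 5, 5, 8]
Initialize: count = 0
Initialize: state = True
Entering loop: for i in range(1, len(lst)):
After iteration 1: i = 1, count = 1, state = False, going_up = False
After iteration 2: i = 2, count = 1, state = False, going_up = False
After iteration 3: i = 3, count = 2, state = True, going_up = True
After iteration 4: i = 4, count = 2, state = True, going_up = True
After iteration 5: i = 5, count = 2, state = True, going_up = True
After iteration 6: i = 6, count = 3, state = False, going_up = False
After iteration 7: i = 7, count = 3, state = False, going_up = False
After iteration 8: i = 8, count = 4, state = True, going_up = True
Loop ends.

Final answer: 4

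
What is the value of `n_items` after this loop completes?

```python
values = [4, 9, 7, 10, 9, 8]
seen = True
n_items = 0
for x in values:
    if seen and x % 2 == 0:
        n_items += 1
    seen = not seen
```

Let's trace through this code step by step.

Initialize: values = [4, 9, 7, 10, 9, 8]
Initialize: seen = True
Initialize: n_items = 0
Entering loop: for x in values:
After iteration 1: x = 4, seen = False, n_items = 1
After iteration 2: x = 9, seen = True, n_items = 1
After iteration 3: x = 7, seen = False, n_items = 1
After iteration 4: x = 10, seen = True, n_items = 1
After iteration 5: x = 9, seen = False, n_items = 1
After iteration 6: x = 8, seen = True, n_items = 1
Loop ends.

Final answer: 1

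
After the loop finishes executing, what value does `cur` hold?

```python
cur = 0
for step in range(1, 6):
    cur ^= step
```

Let's trace through this code step by step.

Initialize: cur = 0
Entering loop: for step in range(1, 6):
After iteration 1: step = 1, cur = 1
After iteration 2: step = 2, cur = 3
After iteration 3: step = 3, cur = 0
After iteration 4: step = 4, cur = 4
After iteration 5: step = 5, cur = 1
Loop ends.

Final answer: 1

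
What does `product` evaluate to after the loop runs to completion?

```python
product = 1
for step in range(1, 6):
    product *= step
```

Let's trace through this code step by step.

Initialize: product = 1
Entering loop: for step in range(1, 6):
After iteration 1: step = 1, product = 1
After iteration 2: step = 2, product = 2
After iteration 3: step = 3, product = 6
After iteration 4: step = 4, product = 24
After iteration 5: step = 5, product = 120
Loop ends.

Final answer: 120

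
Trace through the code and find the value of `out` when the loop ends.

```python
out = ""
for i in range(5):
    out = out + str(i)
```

Let's trace through this code step by step.

Initialize: out = ''
Entering loop: for i in range(5):
After iteration 1: i = 0, out = '0'
After iteration 2: i = 1, out = '01'
After iteration 3: i = 2, out = '012'
After iteration 4: i = 3, out = '0123'
After iteration 5: i = 4, out = '01234'
Loop ends.

Final answer: '01234'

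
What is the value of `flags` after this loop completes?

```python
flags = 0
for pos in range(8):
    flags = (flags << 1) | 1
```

Let's trace through this code step by step.

Initialize: flags = 0
Entering loop: for pos in range(8):
After iteration 1: pos = 0, flags = 1
After iteration 2: pos = 1, flags = 3
After iteration 3: pos = 2, flags = 7
After iteration 4: pos = 3, flags = 15
After iteration 5: pos = 4, flags = 31
After iteration 6: pos = 5, flags = 63
After iteration 7: pos = 6, flags = 127
After iteration 8: pos = 7, flags = 255
Loop ends.

Final answer: 255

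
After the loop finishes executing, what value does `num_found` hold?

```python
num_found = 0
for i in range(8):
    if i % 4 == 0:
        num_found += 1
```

Let's trace through this code step by step.

Initialize: num_found = 0
Entering loop: for i in range(8):
After iteration 1: i = 0, num_found = 1
After iteration 2: i = 1, num_found = 1
After iteration 3: i = 2, num_found = 1
After iteration 4: i = 3, num_found = 1
After iteration 5: i = 4, num_found = 2
After iteration 6: i = 5, num_found = 2
After iteration 7: i = 6, num_found = 2
After iteration 8: i = 7, num_found = 2
Loop ends.

Final answer: 2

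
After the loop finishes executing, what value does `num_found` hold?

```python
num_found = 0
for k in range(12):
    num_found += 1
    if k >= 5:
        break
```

Let's trace through this code step by step.

Initialize: num_found = 0
Entering loop: for k in range(12):
After iteration 1: k = 0, num_found = 1
After iteration 2: k = 1, num_found = 2
After iteration 3: k = 2, num_found = 3
After iteration 4: k = 3, num_found = 4
After iteration 5: k = 4, num_found = 5
After iteration 6: k = 5, num_found = 6
Loop ends.

Final answer: 6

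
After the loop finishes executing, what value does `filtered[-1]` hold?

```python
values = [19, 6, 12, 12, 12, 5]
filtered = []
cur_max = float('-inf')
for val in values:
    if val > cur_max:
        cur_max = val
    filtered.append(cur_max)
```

Let's trace through this code step by step.

Initialize: values = [19, 6, 12, 12, 12, 5]
Initialize: filtered = []
Initialize: cur_max = -inf
Entering loop: for val in values:
After iteration 1: val = 19, filtered = [19], cur_max = 19
After iteration 2: val = 6, filtered = [19, 19], cur_max = 19
After iteration 3: val = 12, filtered = [19, 19, 19], cur_max = 19
After iteration 4: val = 12, filtered = [19, 19, 19, 19], cur_max = 19
After iteration 5: val = 12, filtered = [19, 19, 19, 19, 19], cur_max = 19
After iteration 6: val = 5, filtered = [19, 19, 19, 19, 19, 19], cur_max = 19
Loop ends.
filtered[-1] = 19

Final answer: 19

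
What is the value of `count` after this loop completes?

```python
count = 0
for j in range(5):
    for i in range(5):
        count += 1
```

Let's trace through this code step by step.

Initialize: count = 0
Entering loop: for j in range(5):
After iteration 1: j = 0, count = 5
After iteration 2: j = 1, count = 10
After iteration 3: j = 2, count = 15
After iteration 4: j = 3, count = 20
After iteration 5: j = 4, count = 25
Loop ends.

Final answer: 25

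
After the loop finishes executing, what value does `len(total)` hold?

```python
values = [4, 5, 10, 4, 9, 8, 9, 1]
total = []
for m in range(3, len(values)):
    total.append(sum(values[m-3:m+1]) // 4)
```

Let's trace through this code step by step.

Initialize: values = [4, 5, 10, 4, 9, 8, 9, 1]
Initialize: total = []
Entering loop: for m in range(3, len(values)):
After iteration 1: m = 3, total = [5]
After iteration 2: m = 4, total = [5, 7]
After iteration 3: m = 5, total = [5, 7, 7]
After iteration 4: m = 6, total = [5, 7, 7, 7]
After iteration 5: m = 7, total = [5, 7, 7, 7, 6]
Loop ends.
len(total) = 5

Final answer: 5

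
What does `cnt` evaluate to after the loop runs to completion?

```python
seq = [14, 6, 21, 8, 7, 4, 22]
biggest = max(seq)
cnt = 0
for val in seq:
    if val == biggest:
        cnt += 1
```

Let's trace through this code step by step.

Initialize: seq = [14, 6, 21, 8, 7, 4, 22]
Initialize: biggest = 22
Initialize: cnt = 0
Entering loop: for val in seq:
After iteration 1: val = 14, cnt = 0
After iteration 2: val = 6, cnt = 0
After iteration 3: val = 21, cnt = 0
After iteration 4: val = 8, cnt = 0
After iteration 5: val = 7, cnt = 0
After iteration 6: val = 4, cnt = 0
After iteration 7: val = 22, cnt = 1
Loop ends.

Final answer: 1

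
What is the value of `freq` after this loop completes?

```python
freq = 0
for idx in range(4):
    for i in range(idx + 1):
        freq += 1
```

Let's trace through this code step by step.

Initialize: freq = 0
Entering loop: for idx in range(4):
After iteration 1: idx = 0, freq = 1, i = 0
After iteration 2: idx = 1, freq = 3, i = 1
After iteration 3: idx = 2, freq = 6, i = 2
After iteration 4: idx = 3, freq = 10, i = 3
Loop ends.

Final answer: 10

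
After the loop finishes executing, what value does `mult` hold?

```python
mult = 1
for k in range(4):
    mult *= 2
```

Let's trace through this code step by step.

Initialize: mult = 1
Entering loop: for k in range(4):
After iteration 1: k = 0, mult = 2
After iteration 2: k = 1, mult = 4
After iteration 3: k = 2, mult = 8
After iteration 4: k = 3, mult = 16
Loop ends.

Final answer: 16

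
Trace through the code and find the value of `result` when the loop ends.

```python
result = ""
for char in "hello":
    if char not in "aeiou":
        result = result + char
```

Let's trace through this code step by step.

Initialize: result = ''
Entering loop: for char in "hello":
After iteration 1: char = 'h', result = 'h'
After iteration 2: char = 'e', result = 'h'
After iteration 3: char = 'l', result = 'hl'
After iteration 4: char = 'l', result = 'hll'
After iteration 5: char = 'o', result = 'hll'
Loop ends.

Final answer: 'hll'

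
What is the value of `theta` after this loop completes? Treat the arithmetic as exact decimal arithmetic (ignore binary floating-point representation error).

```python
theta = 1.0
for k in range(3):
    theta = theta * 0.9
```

Let's trace through this code step by step.

Initialize: theta = 1.0
Entering loop: for k in range(3):
After iteration 1: k = 0, theta = 0.9
After iteration 2: k = 1, theta = 0.81
After iteration 3: k = 2, theta = 0.729
Loop ends.

Final answer: 0.729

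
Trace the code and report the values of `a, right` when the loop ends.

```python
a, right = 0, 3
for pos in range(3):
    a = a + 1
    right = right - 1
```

Let's trace through this code step by step.

Initialize: a = 0
Initialize: right = 3
Entering loop: for pos in range(3):
After iteration 1: pos = 0, a = 1, right = 2
After iteration 2: pos = 1, a = 2, right = 1
After iteration 3: pos = 2, a = 3, right = 0
Loop ends.

Final answer: 3, 0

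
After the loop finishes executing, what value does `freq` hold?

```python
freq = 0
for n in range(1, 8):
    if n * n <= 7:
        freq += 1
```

Let's trace through this code step by step.

Initialize: freq = 0
Entering loop: for n in range(1, 8):
After iteration 1: n = 1, freq = 1
After iteration 2: n = 2, freq = 2
After iteration 3: n = 3, freq = 2
After iteration 4: n = 4, freq = 2
After iteration 5: n = 5, freq = 2
After iteration 6: n = 6, freq = 2
After iteration 7: n = 7, freq = 2
Loop ends.

Final answer: 2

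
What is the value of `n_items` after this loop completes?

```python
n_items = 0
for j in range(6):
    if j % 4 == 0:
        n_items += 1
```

Let's trace through this code step by step.

Initialize: n_items = 0
Entering loop: for j in range(6):
After iteration 1: j = 0, n_items = 1
After iteration 2: j = 1, n_items = 1
After iteration 3: j = 2, n_items = 1
After iteration 4: j = 3, n_items = 1
After iteration 5: j = 4, n_items = 2
After iteration 6: j = 5, n_items = 2
Loop ends.

Final answer: 2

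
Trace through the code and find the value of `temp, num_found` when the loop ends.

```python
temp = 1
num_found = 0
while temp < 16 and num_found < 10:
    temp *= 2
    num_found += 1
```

Let's trace through this code step by step.

Initialize: temp = 1
Initialize: num_found = 0
Entering loop: while temp < 16 and num_found < 10:
After iteration 1: temp = 2, num_found = 1
After iteration 2: temp = 4, num_found = 2
After iteration 3: temp = 8, num_found = 3
After iteration 4: temp = 16, num_found = 4
Loop ends.

Final answer: 16, 4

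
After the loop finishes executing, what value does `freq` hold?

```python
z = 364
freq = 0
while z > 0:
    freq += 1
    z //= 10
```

Let's trace through this code step by step.

Initialize: z = 364
Initialize: freq = 0
Entering loop: while z > 0:
After iteration 1: z = 36, freq = 1
After iteration 2: z = 3, freq = 2
After iteration 3: z = 0, freq = 3
Loop ends.

Final answer: 3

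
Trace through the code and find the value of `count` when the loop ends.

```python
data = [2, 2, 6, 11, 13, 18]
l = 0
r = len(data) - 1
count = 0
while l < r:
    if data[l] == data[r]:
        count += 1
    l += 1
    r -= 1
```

Let's trace through this code step by step.

Initialize: data = [2, 2, 6, 11, 13, 18]
Initialize: l = 0
Initialize: r = 5
Initialize: count = 0
Entering loop: while l < r:
After iteration 1: l = 1, r = 4, count = 0
After iteration 2: l = 2, r = 3, count = 0
After iteration 3: l = 3, r = 2, count = 0
Loop ends.

Final answer: 0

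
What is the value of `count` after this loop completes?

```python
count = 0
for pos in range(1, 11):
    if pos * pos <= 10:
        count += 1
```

Let's trace through this code step by step.

Initialize: count = 0
Entering loop: for pos in range(1, 11):
After iteration 1: pos = 1, count = 1
After iteration 2: pos = 2, count = 2
After iteration 3: pos = 3, count = 3
After iteration 4: pos = 4, count = 3
After iteration 5: pos = 5, count = 3
After iteration 6: pos = 6, count = 3
After iteration 7: pos = 7, count = 3
After iteration 8: pos = 8, count = 3
After iteration 9: pos = 9, count = 3
After iteration 10: pos = 10, count = 3
Loop ends.

Final answer: 3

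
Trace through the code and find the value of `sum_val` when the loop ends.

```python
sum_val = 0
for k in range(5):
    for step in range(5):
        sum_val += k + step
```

Let's trace through this code step by step.

Initialize: sum_val = 0
Entering loop: for k in range(5):
After iteration 1: k = 0, sum_val = 10
After iteration 2: k = 1, sum_val = 25
After iteration 3: k = 2, sum_val = 45
After iteration 4: k = 3, sum_val = 70
After iteration 5: k = 4, sum_val = 100
Loop ends.

Final answer: 100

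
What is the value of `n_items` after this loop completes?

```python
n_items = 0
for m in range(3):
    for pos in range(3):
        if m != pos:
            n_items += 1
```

Let's trace through this code step by step.

Initialize: n_items = 0
Entering loop: for m in range(3):
After iteration 1: m = 0, n_items = 2
After iteration 2: m = 1, n_items = 4
After iteration 3: m = 2, n_items = 6
Loop ends.

Final answer: 6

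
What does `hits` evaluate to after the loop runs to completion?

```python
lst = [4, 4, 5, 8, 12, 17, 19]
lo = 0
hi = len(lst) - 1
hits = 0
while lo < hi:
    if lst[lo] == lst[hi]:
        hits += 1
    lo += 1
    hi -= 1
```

Let's trace through this code step by step.

Initialize: lst = [4, 4, 5, 8, 12, 17, 19]
Initialize: lo = 0
Initialize: hi = 6
Initialize: hits = 0
Entering loop: while lo < hi:
After iteration 1: lo = 1, hi = 5, hits = 0
After iteration 2: lo = 2, hi = 4, hits = 0
After iteration 3: lo = 3, hi = 3, hits = 0
Loop ends.

Final answer: 0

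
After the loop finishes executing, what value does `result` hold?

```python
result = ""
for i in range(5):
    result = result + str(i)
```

Let's trace through this code step by step.

Initialize: result = ''
Entering loop: for i in range(5):
After iteration 1: i = 0, result = '0'
After iteration 2: i = 1, result = '01'
After iteration 3: i = 2, result = '012'
After iteration 4: i = 3, result = '0123'
After iteration 5: i = 4, result = '01234'
Loop ends.

Final answer: '01234'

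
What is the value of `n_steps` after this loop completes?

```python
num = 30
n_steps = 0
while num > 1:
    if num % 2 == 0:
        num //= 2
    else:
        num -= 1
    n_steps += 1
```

Let's trace through this code step by step.

Initialize: num = 30
Initialize: n_steps = 0
Entering loop: while num > 1:
After iteration 1: num = 15, n_steps = 1
After iteration 2: num = 14, n_steps = 2
After iteration 3: num = 7, n_steps = 3
After iteration 4: num = 6, n_steps = 4
After iteration 5: num = 3, n_steps = 5
After iteration 6: num = 2, n_steps = 6
After iteration 7: num = 1, n_steps = 7
Loop ends.

Final answer: 7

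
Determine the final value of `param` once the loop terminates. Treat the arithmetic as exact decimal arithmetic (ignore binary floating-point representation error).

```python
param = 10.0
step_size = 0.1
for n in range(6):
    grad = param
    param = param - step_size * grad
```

Let's trace through this code step by step.

Initialize: param = 10.0
Initialize: step_size = 0.1
Entering loop: for n in range(6):
After iteration 1: n = 0, param = 9.0, grad = 10.0
After iteration 2: n = 1, param = 8.1, grad = 9.0
After iteration 3: n = 2, param = 7.29, grad = 8.1
After iteration 4: n = 3, param = 6.561, grad = 7.29
After iteration 5: n = 4, param = 5.9049, grad = 6.561
After iteration 6: n = 5, param = 5.31441, grad = 5.9049
Loop ends.

Final answer: 5.31441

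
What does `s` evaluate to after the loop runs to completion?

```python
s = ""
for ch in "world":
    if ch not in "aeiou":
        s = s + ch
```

Let's trace through this code step by step.

Initialize: s = ''
Entering loop: for ch in "world":
After iteration 1: ch = 'w', s = 'w'
After iteration 2: ch = 'o', s = 'w'
After iteration 3: ch = 'r', s = 'wr'
After iteration 4: ch = 'l', s = 'wrl'
After iteration 5: ch = 'd', s = 'wrld'
Loop ends.

Final answer: 'wrld'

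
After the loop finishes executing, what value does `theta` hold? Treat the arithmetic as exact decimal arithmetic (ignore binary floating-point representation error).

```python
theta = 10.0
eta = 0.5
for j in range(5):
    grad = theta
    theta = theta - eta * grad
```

Let's trace through this code step by step.

Initialize: theta = 10.0
Initialize: eta = 0.5
Entering loop: for j in range(5):
After iteration 1: j = 0, theta = 5.0, grad = 10.0
After iteration 2: j = 1, theta = 2.5, grad = 5.0
After iteration 3: j = 2, theta = 1.25, grad = 2.5
After iteration 4: j = 3, theta = 0.625, grad = 1.25
After iteration 5: j = 4, theta = 0.3125, grad = 0.625
Loop ends.

Final answer: 0.3125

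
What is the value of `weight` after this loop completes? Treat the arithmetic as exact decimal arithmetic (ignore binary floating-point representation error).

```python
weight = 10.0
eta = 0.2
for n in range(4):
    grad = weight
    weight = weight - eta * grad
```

Let's trace through this code step by step.

Initialize: weight = 10.0
Initialize: eta = 0.2
Entering loop: for n in range(4):
After iteration 1: n = 0, weight = 8.0, grad = 10.0
After iteration 2: n = 1, weight = 6.4, grad = 8.0
After iteration 3: n = 2, weight = 5.12, grad = 6.4
After iteration 4: n = 3, weight = 4.096, grad = 5.12
Loop ends.

Final answer: 4.096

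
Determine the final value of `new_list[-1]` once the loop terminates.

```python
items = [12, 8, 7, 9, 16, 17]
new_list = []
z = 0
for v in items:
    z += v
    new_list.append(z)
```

Let's trace through this code step by step.

Initialize: items = [12, 8, 7, 9, 16, 17]
Initialize: new_list = []
Initialize: z = 0
Entering loop: for v in items:
After iteration 1: v = 12, new_list = [12], z = 12
After iteration 2: v = 8, new_list = [12, 20], z = 20
After iteration 3: v = 7, new_list = [12, 20, 27], z = 27
After iteration 4: v = 9, new_list = [12, 20, 27, 36], z = 36
After iteration 5: v = 16, new_list = [12, 20, 27, 36, 52], z = 52
After iteration 6: v = 17, new_list = [12, 20, 27, 36, 52, 69], z = 69
Loop ends.
new_list[-1] = 69

Final answer: 69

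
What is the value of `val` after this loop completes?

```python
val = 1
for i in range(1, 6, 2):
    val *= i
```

Let's trace through this code step by step.

Initialize: val = 1
Entering loop: for i in range(1, 6, 2):
After iteration 1: i = 1, val = 1
After iteration 2: i = 3, val = 3
After iteration 3: i = 5, val = 15
Loop ends.

Final answer: 15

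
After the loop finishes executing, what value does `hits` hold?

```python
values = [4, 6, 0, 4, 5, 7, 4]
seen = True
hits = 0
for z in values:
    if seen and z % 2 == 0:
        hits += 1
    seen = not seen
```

Let's trace through this code step by step.

Initialize: values = [4, 6, 0, 4, 5, 7, 4]
Initialize: seen = True
Initialize: hits = 0
Entering loop: for z in values:
After iteration 1: z = 4, seen = False, hits = 1
After iteration 2: z = 6, seen = True, hits = 1
After iteration 3: z = 0, seen = False, hits = 2
After iteration 4: z = 4, seen = True, hits = 2
After iteration 5: z = 5, seen = False, hits = 2
After iteration 6: z = 7, seen = True, hits = 2
After iteration 7: z = 4, seen = False, hits = 3
Loop ends.

Final answer: 3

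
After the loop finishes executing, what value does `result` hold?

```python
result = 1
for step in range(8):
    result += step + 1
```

Let's trace through this code step by step.

Initialize: result = 1
Entering loop: for step in range(8):
After iteration 1: step = 0, result = 2
After iteration 2: step = 1, result = 4
After iteration 3: step = 2, result = 7
After iteration 4: step = 3, result = 11
After iteration 5: step = 4, result = 16
After iteration 6: step = 5, result = 22
After iteration 7: step = 6, result = 29
After iteration 8: step = 7, result = 37
Loop ends.

Final answer: 37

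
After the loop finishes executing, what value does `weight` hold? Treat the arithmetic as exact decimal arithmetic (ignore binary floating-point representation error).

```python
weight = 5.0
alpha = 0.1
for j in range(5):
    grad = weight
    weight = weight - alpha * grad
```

Let's trace through this code step by step.

Initialize: weight = 5.0
Initialize: alpha = 0.1
Entering loop: for j in range(5):
After iteration 1: j = 0, weight = 4.5, grad = 5.0
After iteration 2: j = 1, weight = 4.05, grad = 4.5
After iteration 3: j = 2, weight = 3.645, grad = 4.05
After iteration 4: j = 3, weight = 3.2805, grad = 3.645
After iteration 5: j = 4, weight = 2.95245, grad = 3.2805
Loop ends.

Final answer: 2.95245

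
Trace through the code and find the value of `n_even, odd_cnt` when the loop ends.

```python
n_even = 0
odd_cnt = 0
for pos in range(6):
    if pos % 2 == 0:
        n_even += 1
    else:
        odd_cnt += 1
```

Let's trace through this code step by step.

Initialize: n_even = 0
Initialize: odd_cnt = 0
Entering loop: for pos in range(6):
After iteration 1: pos = 0, n_even = 1, odd_cnt = 0
After iteration 2: pos = 1, n_even = 1, odd_cnt = 1
After iteration 3: pos = 2, n_even = 2, odd_cnt = 1
After iteration 4: pos = 3, n_even = 2, odd_cnt = 2
After iteration 5: pos = 4, n_even = 3, odd_cnt = 2
After iteration 6: pos = 5, n_even = 3, odd_cnt = 3
Loop ends.

Final answer: 3, 3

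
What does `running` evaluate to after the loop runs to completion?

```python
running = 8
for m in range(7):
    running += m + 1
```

Let's trace through this code step by step.

Initialize: running = 8
Entering loop: for m in range(7):
After iteration 1: m = 0, running = 9
After iteration 2: m = 1, running = 11
After iteration 3: m = 2, running = 14
After iteration 4: m = 3, running = 18
After iteration 5: m = 4, running = 23
After iteration 6: m = 5, running = 29
After iteration 7: m = 6, running = 36
Loop ends.

Final answer: 36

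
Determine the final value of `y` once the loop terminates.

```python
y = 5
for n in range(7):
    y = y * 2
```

Let's trace through this code step by step.

Initialize: y = 5
Entering loop: for n in range(7):
After iteration 1: n = 0, y = 10
After iteration 2: n = 1, y = 20
After iteration 3: n = 2, y = 40
After iteration 4: n = 3, y = 80
After iteration 5: n = 4, y = 160
After iteration 6: n = 5, y = 320
After iteration 7: n = 6, y = 640
Loop ends.

Final answer: 640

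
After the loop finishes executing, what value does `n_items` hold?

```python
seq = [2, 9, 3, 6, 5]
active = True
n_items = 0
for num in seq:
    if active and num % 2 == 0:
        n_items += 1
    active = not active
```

Let's trace through this code step by step.

Initialize: seq = [2, 9, 3, 6, 5]
Initialize: active = True
Initialize: n_items = 0
Entering loop: for num in seq:
After iteration 1: num = 2, active = False, n_items = 1
After iteration 2: num = 9, active = True, n_items = 1
After iteration 3: num = 3, active = False, n_items = 1
After iteration 4: num = 6, active = True, n_items = 1
After iteration 5: num = 5, active = False, n_items = 1
Loop ends.

Final answer: 1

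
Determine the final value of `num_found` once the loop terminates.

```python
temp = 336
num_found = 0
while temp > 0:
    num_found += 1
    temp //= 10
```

Let's trace through this code step by step.

Initialize: temp = 336
Initialize: num_found = 0
Entering loop: while temp > 0:
After iteration 1: temp = 33, num_found = 1
After iteration 2: temp = 3, num_found = 2
After iteration 3: temp = 0, num_found = 3
Loop ends.

Final answer: 3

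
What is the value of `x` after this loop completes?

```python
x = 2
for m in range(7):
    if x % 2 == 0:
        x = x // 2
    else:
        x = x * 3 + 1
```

Let's trace through this code step by step.

Initialize: x = 2
Entering loop: for m in range(7):
After iteration 1: m = 0, x = 1
After iteration 2: m = 1, x = 4
After iteration 3: m = 2, x = 2
After iteration 4: m = 3, x = 1
After iteration 5: m = 4, x = 4
After iteration 6: m = 5, x = 2
After iteration 7: m = 6, x = 1
Loop ends.

Final answer: 1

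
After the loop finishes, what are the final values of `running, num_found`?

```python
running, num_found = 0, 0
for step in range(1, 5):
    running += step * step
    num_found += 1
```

Let's trace through this code step by step.

Initialize: running = 0
Initialize: num_found = 0
Entering loop: for step in range(1, 5):
After iteration 1: step = 1, running = 1, num_found = 1
After iteration 2: step = 2, running = 5, num_found = 2
After iteration 3: step = 3, running = 14, num_found = 3
After iteration 4: step = 4, running = 30, num_found = 4
Loop ends.

Final answer: 30, 4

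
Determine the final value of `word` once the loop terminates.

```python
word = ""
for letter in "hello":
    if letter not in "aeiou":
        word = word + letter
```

Let's trace through this code step by step.

Initialize: word = ''
Entering loop: for letter in "hello":
After iteration 1: letter = 'h', word = 'h'
After iteration 2: letter = 'e', word = 'h'
After iteration 3: letter = 'l', word = 'hl'
After iteration 4: letter = 'l', word = 'hll'
After iteration 5: letter = 'o', word = 'hll'
Loop ends.

Final answer: 'hll'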